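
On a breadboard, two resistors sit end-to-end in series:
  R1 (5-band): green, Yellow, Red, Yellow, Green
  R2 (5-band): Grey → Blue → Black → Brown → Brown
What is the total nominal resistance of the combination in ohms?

5428600 Ω

R1: green, yellow, red → 542; yellow ×10^4 → 5420000 Ω.
R2: grey, blue, black → 860; brown ×10 → 8600 Ω.
Series: 5420000 + 8600 = 5428600 Ω.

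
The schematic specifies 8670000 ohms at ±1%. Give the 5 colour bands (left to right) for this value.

grey, blue, violet, yellow, brown

8670000 Ω = 867 × 10^4.
8 → grey
6 → blue
7 → violet
Multiplier 10^4 → yellow.
±1% tolerance → brown.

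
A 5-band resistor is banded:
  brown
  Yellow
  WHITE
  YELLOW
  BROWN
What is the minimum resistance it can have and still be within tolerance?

Brown → 1 (first significant figure)
Yellow → 4 (second significant figure)
White → 9 (third significant figure)
Yellow → ×10^4 multiplier
Brown → ±1% tolerance
149 × 10000 = 1490000 Ω
Minimum = 1490000 × (1 − 1/100) = 1475100 Ω.

1475100 Ω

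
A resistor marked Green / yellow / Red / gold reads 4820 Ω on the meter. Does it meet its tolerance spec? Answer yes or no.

no

Green → 5 (first significant figure)
Yellow → 4 (second significant figure)
Red → ×10^2 multiplier
Gold → ±5% tolerance
54 × 100 = 5400 Ω
Allowed range: 5130 Ω to 5670 Ω.
4820 Ω lies outside that range.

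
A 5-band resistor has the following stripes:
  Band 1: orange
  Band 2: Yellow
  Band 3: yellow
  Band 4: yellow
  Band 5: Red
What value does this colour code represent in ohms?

Orange → 3 (first significant figure)
Yellow → 4 (second significant figure)
Yellow → 4 (third significant figure)
Yellow → ×10^4 multiplier
344 × 10000 = 3440000 Ω

3440000 Ω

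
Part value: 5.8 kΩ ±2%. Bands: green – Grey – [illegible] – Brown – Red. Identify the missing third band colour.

black

5800 Ω = 580 × 10^1.
The third band gives digit 0 of the significand, and 0 is black.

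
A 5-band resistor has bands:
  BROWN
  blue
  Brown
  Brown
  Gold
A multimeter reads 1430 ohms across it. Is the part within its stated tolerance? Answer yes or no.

Brown → 1 (first significant figure)
Blue → 6 (second significant figure)
Brown → 1 (third significant figure)
Brown → ×10 multiplier
Gold → ±5% tolerance
161 × 10 = 1610 Ω
Allowed range: 1529.5 Ω to 1690.5 Ω.
1430 ohms lies outside that range.

no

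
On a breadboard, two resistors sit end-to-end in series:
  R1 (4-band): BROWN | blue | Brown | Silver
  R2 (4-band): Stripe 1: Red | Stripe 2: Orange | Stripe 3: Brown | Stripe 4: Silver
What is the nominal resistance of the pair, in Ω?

390 Ω

R1: brown, blue → 16; brown ×10 → 160 Ω.
R2: red, orange → 23; brown ×10 → 230 Ω.
Series: 160 + 230 = 390 Ω.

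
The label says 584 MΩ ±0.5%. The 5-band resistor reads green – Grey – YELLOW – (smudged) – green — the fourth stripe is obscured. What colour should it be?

blue

584000000 Ω = 584 × 10^6.
The fourth band is the multiplier, 10^6, which is blue.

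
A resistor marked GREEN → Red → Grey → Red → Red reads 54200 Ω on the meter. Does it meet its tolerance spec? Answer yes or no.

Green → 5 (first significant figure)
Red → 2 (second significant figure)
Grey → 8 (third significant figure)
Red → ×10^2 multiplier
Red → ±2% tolerance
528 × 100 = 52800 Ω
Allowed range: 51744 Ω to 53856 Ω.
54200 Ω lies outside that range.

no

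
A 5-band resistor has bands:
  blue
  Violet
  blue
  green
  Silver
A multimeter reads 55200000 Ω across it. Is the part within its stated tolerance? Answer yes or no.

Blue → 6 (first significant figure)
Violet → 7 (second significant figure)
Blue → 6 (third significant figure)
Green → ×10^5 multiplier
Silver → ±10% tolerance
676 × 100000 = 67600000 Ω
Allowed range: 60840000 Ω to 74360000 Ω.
55200000 Ω lies outside that range.

no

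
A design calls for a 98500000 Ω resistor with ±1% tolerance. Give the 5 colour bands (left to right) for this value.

white, grey, green, green, brown

98500000 Ω = 985 × 10^5.
9 → white
8 → grey
5 → green
Multiplier 10^5 → green.
±1% tolerance → brown.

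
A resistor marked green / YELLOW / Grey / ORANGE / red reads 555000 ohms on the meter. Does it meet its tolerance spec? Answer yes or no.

Green → 5 (first significant figure)
Yellow → 4 (second significant figure)
Grey → 8 (third significant figure)
Orange → ×10^3 multiplier
Red → ±2% tolerance
548 × 1000 = 548000 Ω
Allowed range: 537040 Ω to 558960 Ω.
555000 ohms lies inside that range.

yes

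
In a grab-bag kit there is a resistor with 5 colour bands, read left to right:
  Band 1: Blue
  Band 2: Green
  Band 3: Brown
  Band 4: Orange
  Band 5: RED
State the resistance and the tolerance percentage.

651000 Ω ±2%

Blue → 6 (first significant figure)
Green → 5 (second significant figure)
Brown → 1 (third significant figure)
Orange → ×10^3 multiplier
Red → ±2% tolerance
651 × 1000 = 651000 Ω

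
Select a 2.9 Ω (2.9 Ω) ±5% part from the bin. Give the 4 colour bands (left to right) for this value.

red, white, gold, gold

2.9 Ω = 29 × 10^-1.
2 → red
9 → white
Multiplier 10^-1 → gold.
±5% tolerance → gold.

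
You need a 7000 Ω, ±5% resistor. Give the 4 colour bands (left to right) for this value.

7000 Ω = 70 × 10^2.
7 → violet
0 → black
Multiplier 10^2 → red.
±5% tolerance → gold.

violet, black, red, gold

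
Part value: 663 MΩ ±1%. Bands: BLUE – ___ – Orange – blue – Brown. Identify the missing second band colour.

663000000 Ω = 663 × 10^6.
The second band gives digit 6 of the significand, and 6 is blue.

blue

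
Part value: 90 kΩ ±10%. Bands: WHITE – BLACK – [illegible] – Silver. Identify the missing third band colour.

90000 Ω = 90 × 10^3.
The third band is the multiplier, 10^3, which is orange.

orange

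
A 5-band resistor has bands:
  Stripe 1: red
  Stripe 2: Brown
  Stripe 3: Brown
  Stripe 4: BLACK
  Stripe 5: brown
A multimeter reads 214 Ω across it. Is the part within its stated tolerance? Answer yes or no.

Red → 2 (first significant figure)
Brown → 1 (second significant figure)
Brown → 1 (third significant figure)
Black → ×1 multiplier
Brown → ±1% tolerance
211 × 1 = 211 Ω
Allowed range: 208.89 Ω to 213.11 Ω.
214 Ω lies outside that range.

no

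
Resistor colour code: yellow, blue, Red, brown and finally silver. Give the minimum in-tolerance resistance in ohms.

Yellow → 4 (first significant figure)
Blue → 6 (second significant figure)
Red → 2 (third significant figure)
Brown → ×10 multiplier
Silver → ±10% tolerance
462 × 10 = 4620 Ω
Minimum = 4620 × (1 − 10/100) = 4158 Ω.

4158 Ω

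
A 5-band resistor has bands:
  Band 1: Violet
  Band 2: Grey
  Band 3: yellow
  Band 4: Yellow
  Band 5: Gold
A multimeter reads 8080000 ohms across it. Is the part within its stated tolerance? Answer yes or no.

yes

Violet → 7 (first significant figure)
Grey → 8 (second significant figure)
Yellow → 4 (third significant figure)
Yellow → ×10^4 multiplier
Gold → ±5% tolerance
784 × 10000 = 7840000 Ω
Allowed range: 7448000 Ω to 8232000 Ω.
8080000 ohms lies inside that range.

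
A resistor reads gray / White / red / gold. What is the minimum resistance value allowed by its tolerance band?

8455 Ω

Grey → 8 (first significant figure)
White → 9 (second significant figure)
Red → ×10^2 multiplier
Gold → ±5% tolerance
89 × 100 = 8900 Ω
Minimum = 8900 × (1 − 5/100) = 8455 Ω.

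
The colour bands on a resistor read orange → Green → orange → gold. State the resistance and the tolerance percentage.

35000 Ω ±5%

Orange → 3 (first significant figure)
Green → 5 (second significant figure)
Orange → ×10^3 multiplier
Gold → ±5% tolerance
35 × 1000 = 35000 Ω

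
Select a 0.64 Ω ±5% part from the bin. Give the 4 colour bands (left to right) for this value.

blue, yellow, silver, gold

0.64 Ω = 64 × 10^-2.
6 → blue
4 → yellow
Multiplier 10^-2 → silver.
±5% tolerance → gold.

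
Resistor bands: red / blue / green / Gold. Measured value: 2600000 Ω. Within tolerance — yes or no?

Red → 2 (first significant figure)
Blue → 6 (second significant figure)
Green → ×10^5 multiplier
Gold → ±5% tolerance
26 × 100000 = 2600000 Ω
Allowed range: 2470000 Ω to 2730000 Ω.
2600000 Ω lies inside that range.

yes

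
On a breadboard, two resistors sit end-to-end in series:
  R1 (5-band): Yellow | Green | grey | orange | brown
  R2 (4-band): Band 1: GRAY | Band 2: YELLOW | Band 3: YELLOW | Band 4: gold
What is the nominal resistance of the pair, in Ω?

R1: yellow, green, grey → 458; orange ×10^3 → 458000 Ω.
R2: grey, yellow → 84; yellow ×10^4 → 840000 Ω.
Series: 458000 + 840000 = 1298000 Ω.

1298000 Ω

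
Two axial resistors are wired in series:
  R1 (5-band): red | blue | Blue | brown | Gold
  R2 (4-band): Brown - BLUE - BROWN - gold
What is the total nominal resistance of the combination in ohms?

2820 Ω

R1: red, blue, blue → 266; brown ×10 → 2660 Ω.
R2: brown, blue → 16; brown ×10 → 160 Ω.
Series: 2660 + 160 = 2820 Ω.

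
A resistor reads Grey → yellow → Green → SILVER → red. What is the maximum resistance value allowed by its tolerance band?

Grey → 8 (first significant figure)
Yellow → 4 (second significant figure)
Green → 5 (third significant figure)
Silver → ×0.01 multiplier
Red → ±2% tolerance
845 × 0.01 = 8.45 Ω
Maximum = 8.45 × (1 + 2/100) = 8.619 Ω.

8.619 Ω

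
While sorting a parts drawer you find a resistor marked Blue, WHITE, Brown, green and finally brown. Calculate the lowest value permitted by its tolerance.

68409000 Ω

Blue → 6 (first significant figure)
White → 9 (second significant figure)
Brown → 1 (third significant figure)
Green → ×10^5 multiplier
Brown → ±1% tolerance
691 × 100000 = 69100000 Ω
Lowest = 69100000 × (1 − 1/100) = 68409000 Ω.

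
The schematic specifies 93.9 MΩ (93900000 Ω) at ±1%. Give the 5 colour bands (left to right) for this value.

93900000 Ω = 939 × 10^5.
9 → white
3 → orange
9 → white
Multiplier 10^5 → green.
±1% tolerance → brown.

white, orange, white, green, brown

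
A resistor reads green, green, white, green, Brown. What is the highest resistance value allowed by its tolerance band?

Green → 5 (first significant figure)
Green → 5 (second significant figure)
White → 9 (third significant figure)
Green → ×10^5 multiplier
Brown → ±1% tolerance
559 × 100000 = 55900000 Ω
Highest = 55900000 × (1 + 1/100) = 56459000 Ω.

56459000 Ω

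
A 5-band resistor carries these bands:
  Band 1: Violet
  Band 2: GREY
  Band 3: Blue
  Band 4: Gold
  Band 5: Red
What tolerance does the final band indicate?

±2%

The last band, red, is the tolerance band.
Red corresponds to ±2%.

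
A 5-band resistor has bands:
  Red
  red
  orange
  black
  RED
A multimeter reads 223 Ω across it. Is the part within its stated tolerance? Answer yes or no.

Red → 2 (first significant figure)
Red → 2 (second significant figure)
Orange → 3 (third significant figure)
Black → ×1 multiplier
Red → ±2% tolerance
223 × 1 = 223 Ω
Allowed range: 218.54 Ω to 227.46 Ω.
223 Ω lies inside that range.

yes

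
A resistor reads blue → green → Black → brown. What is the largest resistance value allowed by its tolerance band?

65.65 Ω

Blue → 6 (first significant figure)
Green → 5 (second significant figure)
Black → ×1 multiplier
Brown → ±1% tolerance
65 × 1 = 65 Ω
Largest = 65 × (1 + 1/100) = 65.65 Ω.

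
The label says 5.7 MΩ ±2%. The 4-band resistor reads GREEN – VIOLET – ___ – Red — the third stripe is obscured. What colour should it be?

5700000 Ω = 57 × 10^5.
The third band is the multiplier, 10^5, which is green.

green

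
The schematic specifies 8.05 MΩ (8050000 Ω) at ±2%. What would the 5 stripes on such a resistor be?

8050000 Ω = 805 × 10^4.
8 → grey
0 → black
5 → green
Multiplier 10^4 → yellow.
±2% tolerance → red.

grey, black, green, yellow, red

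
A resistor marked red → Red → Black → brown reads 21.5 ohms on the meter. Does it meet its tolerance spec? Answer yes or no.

Red → 2 (first significant figure)
Red → 2 (second significant figure)
Black → ×1 multiplier
Brown → ±1% tolerance
22 × 1 = 22 Ω
Allowed range: 21.78 Ω to 22.22 Ω.
21.5 ohms lies outside that range.

no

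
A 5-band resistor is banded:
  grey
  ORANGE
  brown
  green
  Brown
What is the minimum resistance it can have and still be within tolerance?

82269000 Ω

Grey → 8 (first significant figure)
Orange → 3 (second significant figure)
Brown → 1 (third significant figure)
Green → ×10^5 multiplier
Brown → ±1% tolerance
831 × 100000 = 83100000 Ω
Minimum = 83100000 × (1 − 1/100) = 82269000 Ω.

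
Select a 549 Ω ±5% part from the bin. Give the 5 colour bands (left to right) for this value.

green, yellow, white, black, gold

549 Ω = 549 × 10^0.
5 → green
4 → yellow
9 → white
Multiplier 10^0 → black.
±5% tolerance → gold.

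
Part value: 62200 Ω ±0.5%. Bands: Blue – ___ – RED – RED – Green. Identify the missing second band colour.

62200 Ω = 622 × 10^2.
The second band gives digit 2 of the significand, and 2 is red.

red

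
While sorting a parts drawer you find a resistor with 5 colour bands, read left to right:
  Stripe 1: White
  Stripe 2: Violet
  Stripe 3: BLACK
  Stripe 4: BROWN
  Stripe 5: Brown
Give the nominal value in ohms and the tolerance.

9700 Ω ±1%

White → 9 (first significant figure)
Violet → 7 (second significant figure)
Black → 0 (third significant figure)
Brown → ×10 multiplier
Brown → ±1% tolerance
970 × 10 = 9700 Ω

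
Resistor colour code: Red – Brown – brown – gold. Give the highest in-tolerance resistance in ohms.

Red → 2 (first significant figure)
Brown → 1 (second significant figure)
Brown → ×10 multiplier
Gold → ±5% tolerance
21 × 10 = 210 Ω
Highest = 210 × (1 + 5/100) = 220.5 Ω.

220.5 Ω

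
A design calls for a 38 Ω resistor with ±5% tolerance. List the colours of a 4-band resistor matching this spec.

orange, grey, black, gold

38 Ω = 38 × 10^0.
3 → orange
8 → grey
Multiplier 10^0 → black.
±5% tolerance → gold.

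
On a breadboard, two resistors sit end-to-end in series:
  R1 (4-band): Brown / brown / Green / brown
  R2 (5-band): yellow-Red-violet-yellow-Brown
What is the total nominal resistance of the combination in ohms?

R1: brown, brown → 11; green ×10^5 → 1100000 Ω.
R2: yellow, red, violet → 427; yellow ×10^4 → 4270000 Ω.
Series: 1100000 + 4270000 = 5370000 Ω.

5370000 Ω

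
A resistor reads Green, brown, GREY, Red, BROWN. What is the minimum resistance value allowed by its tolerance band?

51282 Ω

Green → 5 (first significant figure)
Brown → 1 (second significant figure)
Grey → 8 (third significant figure)
Red → ×10^2 multiplier
Brown → ±1% tolerance
518 × 100 = 51800 Ω
Minimum = 51800 × (1 − 1/100) = 51282 Ω.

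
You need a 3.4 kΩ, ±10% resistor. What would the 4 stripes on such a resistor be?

orange, yellow, red, silver

3400 Ω = 34 × 10^2.
3 → orange
4 → yellow
Multiplier 10^2 → red.
±10% tolerance → silver.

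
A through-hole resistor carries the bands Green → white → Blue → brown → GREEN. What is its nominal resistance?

5960 Ω

Green → 5 (first significant figure)
White → 9 (second significant figure)
Blue → 6 (third significant figure)
Brown → ×10 multiplier
596 × 10 = 5960 Ω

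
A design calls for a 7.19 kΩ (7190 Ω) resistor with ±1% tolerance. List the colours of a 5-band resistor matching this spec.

violet, brown, white, brown, brown

7190 Ω = 719 × 10^1.
7 → violet
1 → brown
9 → white
Multiplier 10^1 → brown.
±1% tolerance → brown.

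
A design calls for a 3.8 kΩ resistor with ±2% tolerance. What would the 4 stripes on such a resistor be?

3800 Ω = 38 × 10^2.
3 → orange
8 → grey
Multiplier 10^2 → red.
±2% tolerance → red.

orange, grey, red, red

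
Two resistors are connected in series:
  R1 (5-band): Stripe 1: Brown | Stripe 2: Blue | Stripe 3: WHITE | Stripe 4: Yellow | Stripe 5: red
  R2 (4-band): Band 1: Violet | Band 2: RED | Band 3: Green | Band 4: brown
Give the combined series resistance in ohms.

R1: brown, blue, white → 169; yellow ×10^4 → 1690000 Ω.
R2: violet, red → 72; green ×10^5 → 7200000 Ω.
Series: 1690000 + 7200000 = 8890000 Ω.

8890000 Ω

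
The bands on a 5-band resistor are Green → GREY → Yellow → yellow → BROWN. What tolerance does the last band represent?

The last band, brown, is the tolerance band.
Brown corresponds to ±1%.

±1%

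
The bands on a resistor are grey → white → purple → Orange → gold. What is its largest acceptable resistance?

Grey → 8 (first significant figure)
White → 9 (second significant figure)
Violet → 7 (third significant figure)
Orange → ×10^3 multiplier
Gold → ±5% tolerance
897 × 1000 = 897000 Ω
Largest = 897000 × (1 + 5/100) = 941850 Ω.

941850 Ω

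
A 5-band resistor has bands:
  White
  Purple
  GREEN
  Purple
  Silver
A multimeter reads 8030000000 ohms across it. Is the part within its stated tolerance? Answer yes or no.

White → 9 (first significant figure)
Violet → 7 (second significant figure)
Green → 5 (third significant figure)
Violet → ×10^7 multiplier
Silver → ±10% tolerance
975 × 10000000 = 9750000000 Ω
Allowed range: 8775000000 Ω to 10725000000 Ω.
8030000000 ohms lies outside that range.

no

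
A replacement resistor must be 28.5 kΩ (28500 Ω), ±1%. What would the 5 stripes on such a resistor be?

red, grey, green, red, brown

28500 Ω = 285 × 10^2.
2 → red
8 → grey
5 → green
Multiplier 10^2 → red.
±1% tolerance → brown.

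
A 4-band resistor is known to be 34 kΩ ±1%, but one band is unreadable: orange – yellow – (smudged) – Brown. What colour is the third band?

34000 Ω = 34 × 10^3.
The third band is the multiplier, 10^3, which is orange.

orange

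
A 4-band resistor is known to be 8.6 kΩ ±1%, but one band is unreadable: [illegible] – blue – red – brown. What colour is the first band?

grey

8600 Ω = 86 × 10^2.
The first band gives digit 8 of the significand, and 8 is grey.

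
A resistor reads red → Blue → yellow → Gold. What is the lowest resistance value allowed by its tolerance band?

247000 Ω

Red → 2 (first significant figure)
Blue → 6 (second significant figure)
Yellow → ×10^4 multiplier
Gold → ±5% tolerance
26 × 10000 = 260000 Ω
Lowest = 260000 × (1 − 5/100) = 247000 Ω.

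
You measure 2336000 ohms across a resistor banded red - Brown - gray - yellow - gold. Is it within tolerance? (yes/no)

no

Red → 2 (first significant figure)
Brown → 1 (second significant figure)
Grey → 8 (third significant figure)
Yellow → ×10^4 multiplier
Gold → ±5% tolerance
218 × 10000 = 2180000 Ω
Allowed range: 2071000 Ω to 2289000 Ω.
2336000 ohms lies outside that range.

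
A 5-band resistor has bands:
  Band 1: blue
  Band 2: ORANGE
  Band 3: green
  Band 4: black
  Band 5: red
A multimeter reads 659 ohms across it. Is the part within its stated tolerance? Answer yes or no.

Blue → 6 (first significant figure)
Orange → 3 (second significant figure)
Green → 5 (third significant figure)
Black → ×1 multiplier
Red → ±2% tolerance
635 × 1 = 635 Ω
Allowed range: 622.3 Ω to 647.7 Ω.
659 ohms lies outside that range.

no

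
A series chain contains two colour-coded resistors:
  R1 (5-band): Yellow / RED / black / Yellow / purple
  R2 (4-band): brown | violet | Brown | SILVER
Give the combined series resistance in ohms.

4200170 Ω

R1: yellow, red, black → 420; yellow ×10^4 → 4200000 Ω.
R2: brown, violet → 17; brown ×10 → 170 Ω.
Series: 4200000 + 170 = 4200170 Ω.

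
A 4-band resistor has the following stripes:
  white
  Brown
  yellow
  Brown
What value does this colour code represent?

White → 9 (first significant figure)
Brown → 1 (second significant figure)
Yellow → ×10^4 multiplier
91 × 10000 = 910000 Ω

910000 Ω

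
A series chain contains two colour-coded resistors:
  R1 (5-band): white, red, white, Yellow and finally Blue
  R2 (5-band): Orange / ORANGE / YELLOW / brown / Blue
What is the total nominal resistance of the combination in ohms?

9293340 Ω

R1: white, red, white → 929; yellow ×10^4 → 9290000 Ω.
R2: orange, orange, yellow → 334; brown ×10 → 3340 Ω.
Series: 9290000 + 3340 = 9293340 Ω.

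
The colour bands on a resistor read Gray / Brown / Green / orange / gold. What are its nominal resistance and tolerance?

815000 Ω ±5%

Grey → 8 (first significant figure)
Brown → 1 (second significant figure)
Green → 5 (third significant figure)
Orange → ×10^3 multiplier
Gold → ±5% tolerance
815 × 1000 = 815000 Ω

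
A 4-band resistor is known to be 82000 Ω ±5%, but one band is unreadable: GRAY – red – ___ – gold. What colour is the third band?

82000 Ω = 82 × 10^3.
The third band is the multiplier, 10^3, which is orange.

orange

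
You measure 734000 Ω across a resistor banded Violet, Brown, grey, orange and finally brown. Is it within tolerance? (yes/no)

no

Violet → 7 (first significant figure)
Brown → 1 (second significant figure)
Grey → 8 (third significant figure)
Orange → ×10^3 multiplier
Brown → ±1% tolerance
718 × 1000 = 718000 Ω
Allowed range: 710820 Ω to 725180 Ω.
734000 Ω lies outside that range.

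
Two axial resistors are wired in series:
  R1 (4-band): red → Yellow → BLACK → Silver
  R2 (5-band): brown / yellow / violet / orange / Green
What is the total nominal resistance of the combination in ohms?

R1: red, yellow → 24; black ×1 → 24 Ω.
R2: brown, yellow, violet → 147; orange ×10^3 → 147000 Ω.
Series: 24 + 147000 = 147024 Ω.

147024 Ω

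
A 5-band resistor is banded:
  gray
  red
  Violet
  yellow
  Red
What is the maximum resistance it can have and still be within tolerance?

8435400 Ω

Grey → 8 (first significant figure)
Red → 2 (second significant figure)
Violet → 7 (third significant figure)
Yellow → ×10^4 multiplier
Red → ±2% tolerance
827 × 10000 = 8270000 Ω
Maximum = 8270000 × (1 + 2/100) = 8435400 Ω.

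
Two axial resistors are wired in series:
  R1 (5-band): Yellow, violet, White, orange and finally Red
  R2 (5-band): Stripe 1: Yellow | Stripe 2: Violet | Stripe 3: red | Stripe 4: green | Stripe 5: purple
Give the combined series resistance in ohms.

R1: yellow, violet, white → 479; orange ×10^3 → 479000 Ω.
R2: yellow, violet, red → 472; green ×10^5 → 47200000 Ω.
Series: 479000 + 47200000 = 47679000 Ω.

47679000 Ω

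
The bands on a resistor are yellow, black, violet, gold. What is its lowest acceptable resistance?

Yellow → 4 (first significant figure)
Black → 0 (second significant figure)
Violet → ×10^7 multiplier
Gold → ±5% tolerance
40 × 10000000 = 400000000 Ω
Lowest = 400000000 × (1 − 5/100) = 380000000 Ω.

380000000 Ω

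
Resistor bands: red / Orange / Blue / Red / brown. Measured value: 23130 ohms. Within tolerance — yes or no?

Red → 2 (first significant figure)
Orange → 3 (second significant figure)
Blue → 6 (third significant figure)
Red → ×10^2 multiplier
Brown → ±1% tolerance
236 × 100 = 23600 Ω
Allowed range: 23364 Ω to 23836 Ω.
23130 ohms lies outside that range.

no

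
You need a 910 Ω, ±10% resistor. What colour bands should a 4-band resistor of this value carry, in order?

910 Ω = 91 × 10^1.
9 → white
1 → brown
Multiplier 10^1 → brown.
±10% tolerance → silver.

white, brown, brown, silver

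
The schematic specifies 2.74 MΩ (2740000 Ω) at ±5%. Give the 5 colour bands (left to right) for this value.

red, violet, yellow, yellow, gold

2740000 Ω = 274 × 10^4.
2 → red
7 → violet
4 → yellow
Multiplier 10^4 → yellow.
±5% tolerance → gold.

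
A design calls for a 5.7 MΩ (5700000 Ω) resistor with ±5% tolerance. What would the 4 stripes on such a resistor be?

green, violet, green, gold

5700000 Ω = 57 × 10^5.
5 → green
7 → violet
Multiplier 10^5 → green.
±5% tolerance → gold.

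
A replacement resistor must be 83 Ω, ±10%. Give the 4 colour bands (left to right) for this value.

83 Ω = 83 × 10^0.
8 → grey
3 → orange
Multiplier 10^0 → black.
±10% tolerance → silver.

grey, orange, black, silver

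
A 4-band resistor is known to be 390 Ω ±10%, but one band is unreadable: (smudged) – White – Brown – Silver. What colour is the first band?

390 Ω = 39 × 10^1.
The first band gives digit 3 of the significand, and 3 is orange.

orange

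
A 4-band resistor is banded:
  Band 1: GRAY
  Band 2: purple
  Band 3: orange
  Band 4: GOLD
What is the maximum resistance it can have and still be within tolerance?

91350 Ω

Grey → 8 (first significant figure)
Violet → 7 (second significant figure)
Orange → ×10^3 multiplier
Gold → ±5% tolerance
87 × 1000 = 87000 Ω
Maximum = 87000 × (1 + 5/100) = 91350 Ω.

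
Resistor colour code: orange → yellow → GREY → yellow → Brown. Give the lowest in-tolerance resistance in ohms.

Orange → 3 (first significant figure)
Yellow → 4 (second significant figure)
Grey → 8 (third significant figure)
Yellow → ×10^4 multiplier
Brown → ±1% tolerance
348 × 10000 = 3480000 Ω
Lowest = 3480000 × (1 − 1/100) = 3445200 Ω.

3445200 Ω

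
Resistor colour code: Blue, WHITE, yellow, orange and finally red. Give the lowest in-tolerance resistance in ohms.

Blue → 6 (first significant figure)
White → 9 (second significant figure)
Yellow → 4 (third significant figure)
Orange → ×10^3 multiplier
Red → ±2% tolerance
694 × 1000 = 694000 Ω
Lowest = 694000 × (1 − 2/100) = 680120 Ω.

680120 Ω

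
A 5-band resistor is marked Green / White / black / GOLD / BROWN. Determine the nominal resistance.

Green → 5 (first significant figure)
White → 9 (second significant figure)
Black → 0 (third significant figure)
Gold → ×0.1 multiplier
590 × 0.1 = 59 Ω

59 Ω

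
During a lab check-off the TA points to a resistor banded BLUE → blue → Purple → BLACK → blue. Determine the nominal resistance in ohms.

Blue → 6 (first significant figure)
Blue → 6 (second significant figure)
Violet → 7 (third significant figure)
Black → ×1 multiplier
667 × 1 = 667 Ω

667 Ω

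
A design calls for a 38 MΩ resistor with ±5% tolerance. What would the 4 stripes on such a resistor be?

orange, grey, blue, gold

38000000 Ω = 38 × 10^6.
3 → orange
8 → grey
Multiplier 10^6 → blue.
±5% tolerance → gold.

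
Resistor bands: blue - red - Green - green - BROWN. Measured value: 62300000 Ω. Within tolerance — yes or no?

Blue → 6 (first significant figure)
Red → 2 (second significant figure)
Green → 5 (third significant figure)
Green → ×10^5 multiplier
Brown → ±1% tolerance
625 × 100000 = 62500000 Ω
Allowed range: 61875000 Ω to 63125000 Ω.
62300000 Ω lies inside that range.

yes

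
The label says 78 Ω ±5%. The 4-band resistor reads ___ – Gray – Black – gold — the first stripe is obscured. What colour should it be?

violet

78 Ω = 78 × 10^0.
The first band gives digit 7 of the significand, and 7 is violet.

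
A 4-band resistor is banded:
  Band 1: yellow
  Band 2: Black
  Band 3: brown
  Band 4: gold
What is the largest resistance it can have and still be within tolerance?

420 Ω

Yellow → 4 (first significant figure)
Black → 0 (second significant figure)
Brown → ×10 multiplier
Gold → ±5% tolerance
40 × 10 = 400 Ω
Largest = 400 × (1 + 5/100) = 420 Ω.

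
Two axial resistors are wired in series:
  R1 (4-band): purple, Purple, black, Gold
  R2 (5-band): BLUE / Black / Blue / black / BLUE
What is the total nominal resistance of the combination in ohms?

R1: violet, violet → 77; black ×1 → 77 Ω.
R2: blue, black, blue → 606; black ×1 → 606 Ω.
Series: 77 + 606 = 683 Ω.

683 Ω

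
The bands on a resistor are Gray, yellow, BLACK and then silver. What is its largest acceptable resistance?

92.4 Ω

Grey → 8 (first significant figure)
Yellow → 4 (second significant figure)
Black → ×1 multiplier
Silver → ±10% tolerance
84 × 1 = 84 Ω
Largest = 84 × (1 + 10/100) = 92.4 Ω.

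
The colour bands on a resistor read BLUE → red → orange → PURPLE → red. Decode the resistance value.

Blue → 6 (first significant figure)
Red → 2 (second significant figure)
Orange → 3 (third significant figure)
Violet → ×10^7 multiplier
623 × 10000000 = 6230000000 Ω

6230000000 Ω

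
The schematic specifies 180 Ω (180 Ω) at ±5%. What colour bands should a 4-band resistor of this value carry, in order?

180 Ω = 18 × 10^1.
1 → brown
8 → grey
Multiplier 10^1 → brown.
±5% tolerance → gold.

brown, grey, brown, gold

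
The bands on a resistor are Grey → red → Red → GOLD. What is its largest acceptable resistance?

8610 Ω

Grey → 8 (first significant figure)
Red → 2 (second significant figure)
Red → ×10^2 multiplier
Gold → ±5% tolerance
82 × 100 = 8200 Ω
Largest = 8200 × (1 + 5/100) = 8610 Ω.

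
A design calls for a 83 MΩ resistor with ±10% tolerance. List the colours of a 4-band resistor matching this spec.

83000000 Ω = 83 × 10^6.
8 → grey
3 → orange
Multiplier 10^6 → blue.
±10% tolerance → silver.

grey, orange, blue, silver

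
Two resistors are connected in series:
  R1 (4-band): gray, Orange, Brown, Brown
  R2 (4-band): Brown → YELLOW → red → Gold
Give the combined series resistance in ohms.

R1: grey, orange → 83; brown ×10 → 830 Ω.
R2: brown, yellow → 14; red ×10^2 → 1400 Ω.
Series: 830 + 1400 = 2230 Ω.

2230 Ω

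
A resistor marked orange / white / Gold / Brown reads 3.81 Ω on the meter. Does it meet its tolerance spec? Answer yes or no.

no

Orange → 3 (first significant figure)
White → 9 (second significant figure)
Gold → ×0.1 multiplier
Brown → ±1% tolerance
39 × 0.1 = 3.9 Ω
Allowed range: 3.861 Ω to 3.939 Ω.
3.81 Ω lies outside that range.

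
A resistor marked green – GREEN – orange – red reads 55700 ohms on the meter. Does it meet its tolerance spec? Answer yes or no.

yes

Green → 5 (first significant figure)
Green → 5 (second significant figure)
Orange → ×10^3 multiplier
Red → ±2% tolerance
55 × 1000 = 55000 Ω
Allowed range: 53900 Ω to 56100 Ω.
55700 ohms lies inside that range.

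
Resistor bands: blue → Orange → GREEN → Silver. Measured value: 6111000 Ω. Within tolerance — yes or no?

yes

Blue → 6 (first significant figure)
Orange → 3 (second significant figure)
Green → ×10^5 multiplier
Silver → ±10% tolerance
63 × 100000 = 6300000 Ω
Allowed range: 5670000 Ω to 6930000 Ω.
6111000 Ω lies inside that range.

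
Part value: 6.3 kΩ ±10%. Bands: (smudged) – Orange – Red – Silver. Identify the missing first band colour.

blue

6300 Ω = 63 × 10^2.
The first band gives digit 6 of the significand, and 6 is blue.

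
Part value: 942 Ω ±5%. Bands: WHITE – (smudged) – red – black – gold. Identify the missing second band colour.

942 Ω = 942 × 10^0.
The second band gives digit 4 of the significand, and 4 is yellow.

yellow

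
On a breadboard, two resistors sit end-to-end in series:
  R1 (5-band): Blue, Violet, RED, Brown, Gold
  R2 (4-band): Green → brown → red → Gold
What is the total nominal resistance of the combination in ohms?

R1: blue, violet, red → 672; brown ×10 → 6720 Ω.
R2: green, brown → 51; red ×10^2 → 5100 Ω.
Series: 6720 + 5100 = 11820 Ω.

11820 Ω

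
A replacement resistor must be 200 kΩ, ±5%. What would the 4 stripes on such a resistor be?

red, black, yellow, gold

200000 Ω = 20 × 10^4.
2 → red
0 → black
Multiplier 10^4 → yellow.
±5% tolerance → gold.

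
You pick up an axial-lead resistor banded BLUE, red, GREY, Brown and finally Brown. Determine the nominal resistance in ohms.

Blue → 6 (first significant figure)
Red → 2 (second significant figure)
Grey → 8 (third significant figure)
Brown → ×10 multiplier
628 × 10 = 6280 Ω

6280 Ω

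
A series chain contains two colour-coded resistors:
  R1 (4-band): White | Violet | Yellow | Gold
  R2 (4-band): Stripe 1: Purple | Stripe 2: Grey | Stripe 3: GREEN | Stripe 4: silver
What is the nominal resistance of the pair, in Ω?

R1: white, violet → 97; yellow ×10^4 → 970000 Ω.
R2: violet, grey → 78; green ×10^5 → 7800000 Ω.
Series: 970000 + 7800000 = 8770000 Ω.

8770000 Ω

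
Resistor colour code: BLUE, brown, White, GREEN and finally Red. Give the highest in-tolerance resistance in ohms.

63138000 Ω

Blue → 6 (first significant figure)
Brown → 1 (second significant figure)
White → 9 (third significant figure)
Green → ×10^5 multiplier
Red → ±2% tolerance
619 × 100000 = 61900000 Ω
Highest = 61900000 × (1 + 2/100) = 63138000 Ω.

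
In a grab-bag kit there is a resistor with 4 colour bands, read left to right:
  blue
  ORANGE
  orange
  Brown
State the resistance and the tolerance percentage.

Blue → 6 (first significant figure)
Orange → 3 (second significant figure)
Orange → ×10^3 multiplier
Brown → ±1% tolerance
63 × 1000 = 63000 Ω

63000 Ω ±1%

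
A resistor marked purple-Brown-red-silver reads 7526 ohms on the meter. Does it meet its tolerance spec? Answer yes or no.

Violet → 7 (first significant figure)
Brown → 1 (second significant figure)
Red → ×10^2 multiplier
Silver → ±10% tolerance
71 × 100 = 7100 Ω
Allowed range: 6390 Ω to 7810 Ω.
7526 ohms lies inside that range.

yes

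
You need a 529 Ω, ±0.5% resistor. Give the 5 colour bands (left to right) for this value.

green, red, white, black, green

529 Ω = 529 × 10^0.
5 → green
2 → red
9 → white
Multiplier 10^0 → black.
±0.5% tolerance → green.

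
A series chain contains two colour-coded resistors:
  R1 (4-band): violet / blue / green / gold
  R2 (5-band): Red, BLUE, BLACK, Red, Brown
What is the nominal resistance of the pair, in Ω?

7626000 Ω

R1: violet, blue → 76; green ×10^5 → 7600000 Ω.
R2: red, blue, black → 260; red ×10^2 → 26000 Ω.
Series: 7600000 + 26000 = 7626000 Ω.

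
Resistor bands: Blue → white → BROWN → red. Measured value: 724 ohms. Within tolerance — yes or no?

no

Blue → 6 (first significant figure)
White → 9 (second significant figure)
Brown → ×10 multiplier
Red → ±2% tolerance
69 × 10 = 690 Ω
Allowed range: 676.2 Ω to 703.8 Ω.
724 ohms lies outside that range.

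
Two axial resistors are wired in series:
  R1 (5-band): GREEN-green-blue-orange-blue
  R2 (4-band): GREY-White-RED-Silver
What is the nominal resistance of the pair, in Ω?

R1: green, green, blue → 556; orange ×10^3 → 556000 Ω.
R2: grey, white → 89; red ×10^2 → 8900 Ω.
Series: 556000 + 8900 = 564900 Ω.

564900 Ω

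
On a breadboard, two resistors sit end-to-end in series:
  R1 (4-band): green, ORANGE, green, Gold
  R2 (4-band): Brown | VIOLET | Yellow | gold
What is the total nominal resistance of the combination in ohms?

5470000 Ω

R1: green, orange → 53; green ×10^5 → 5300000 Ω.
R2: brown, violet → 17; yellow ×10^4 → 170000 Ω.
Series: 5300000 + 170000 = 5470000 Ω.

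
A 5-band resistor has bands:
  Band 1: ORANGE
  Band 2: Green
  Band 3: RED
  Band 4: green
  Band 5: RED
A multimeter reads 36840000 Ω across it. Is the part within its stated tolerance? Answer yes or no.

Orange → 3 (first significant figure)
Green → 5 (second significant figure)
Red → 2 (third significant figure)
Green → ×10^5 multiplier
Red → ±2% tolerance
352 × 100000 = 35200000 Ω
Allowed range: 34496000 Ω to 35904000 Ω.
36840000 Ω lies outside that range.

no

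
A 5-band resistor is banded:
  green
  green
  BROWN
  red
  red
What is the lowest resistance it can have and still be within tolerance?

53998 Ω

Green → 5 (first significant figure)
Green → 5 (second significant figure)
Brown → 1 (third significant figure)
Red → ×10^2 multiplier
Red → ±2% tolerance
551 × 100 = 55100 Ω
Lowest = 55100 × (1 − 2/100) = 53998 Ω.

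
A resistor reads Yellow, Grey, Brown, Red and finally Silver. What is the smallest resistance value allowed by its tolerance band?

Yellow → 4 (first significant figure)
Grey → 8 (second significant figure)
Brown → 1 (third significant figure)
Red → ×10^2 multiplier
Silver → ±10% tolerance
481 × 100 = 48100 Ω
Smallest = 48100 × (1 − 10/100) = 43290 Ω.

43290 Ω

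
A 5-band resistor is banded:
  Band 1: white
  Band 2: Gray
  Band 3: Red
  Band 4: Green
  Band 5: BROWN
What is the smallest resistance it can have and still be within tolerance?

97218000 Ω

White → 9 (first significant figure)
Grey → 8 (second significant figure)
Red → 2 (third significant figure)
Green → ×10^5 multiplier
Brown → ±1% tolerance
982 × 100000 = 98200000 Ω
Smallest = 98200000 × (1 − 1/100) = 97218000 Ω.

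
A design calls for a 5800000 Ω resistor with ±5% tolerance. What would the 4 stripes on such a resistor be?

green, grey, green, gold

5800000 Ω = 58 × 10^5.
5 → green
8 → grey
Multiplier 10^5 → green.
±5% tolerance → gold.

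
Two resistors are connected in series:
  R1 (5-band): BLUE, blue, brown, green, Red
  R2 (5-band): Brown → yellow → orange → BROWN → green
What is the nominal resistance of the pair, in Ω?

66101430 Ω

R1: blue, blue, brown → 661; green ×10^5 → 66100000 Ω.
R2: brown, yellow, orange → 143; brown ×10 → 1430 Ω.
Series: 66100000 + 1430 = 66101430 Ω.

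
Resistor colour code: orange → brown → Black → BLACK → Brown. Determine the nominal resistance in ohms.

310 Ω

Orange → 3 (first significant figure)
Brown → 1 (second significant figure)
Black → 0 (third significant figure)
Black → ×1 multiplier
310 × 1 = 310 Ω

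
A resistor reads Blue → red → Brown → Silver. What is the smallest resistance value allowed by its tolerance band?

558 Ω

Blue → 6 (first significant figure)
Red → 2 (second significant figure)
Brown → ×10 multiplier
Silver → ±10% tolerance
62 × 10 = 620 Ω
Smallest = 620 × (1 − 10/100) = 558 Ω.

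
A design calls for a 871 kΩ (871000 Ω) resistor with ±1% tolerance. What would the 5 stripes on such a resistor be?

grey, violet, brown, orange, brown

871000 Ω = 871 × 10^3.
8 → grey
7 → violet
1 → brown
Multiplier 10^3 → orange.
±1% tolerance → brown.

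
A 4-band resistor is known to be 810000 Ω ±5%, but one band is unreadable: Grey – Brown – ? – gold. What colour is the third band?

yellow

810000 Ω = 81 × 10^4.
The third band is the multiplier, 10^4, which is yellow.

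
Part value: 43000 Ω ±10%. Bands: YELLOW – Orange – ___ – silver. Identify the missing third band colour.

orange

43000 Ω = 43 × 10^3.
The third band is the multiplier, 10^3, which is orange.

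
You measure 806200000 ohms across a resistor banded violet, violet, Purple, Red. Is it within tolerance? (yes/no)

no

Violet → 7 (first significant figure)
Violet → 7 (second significant figure)
Violet → ×10^7 multiplier
Red → ±2% tolerance
77 × 10000000 = 770000000 Ω
Allowed range: 754600000 Ω to 785400000 Ω.
806200000 ohms lies outside that range.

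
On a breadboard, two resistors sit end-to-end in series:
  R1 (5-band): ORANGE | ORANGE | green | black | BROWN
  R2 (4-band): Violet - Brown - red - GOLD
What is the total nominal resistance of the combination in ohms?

7435 Ω

R1: orange, orange, green → 335; black ×1 → 335 Ω.
R2: violet, brown → 71; red ×10^2 → 7100 Ω.
Series: 335 + 7100 = 7435 Ω.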